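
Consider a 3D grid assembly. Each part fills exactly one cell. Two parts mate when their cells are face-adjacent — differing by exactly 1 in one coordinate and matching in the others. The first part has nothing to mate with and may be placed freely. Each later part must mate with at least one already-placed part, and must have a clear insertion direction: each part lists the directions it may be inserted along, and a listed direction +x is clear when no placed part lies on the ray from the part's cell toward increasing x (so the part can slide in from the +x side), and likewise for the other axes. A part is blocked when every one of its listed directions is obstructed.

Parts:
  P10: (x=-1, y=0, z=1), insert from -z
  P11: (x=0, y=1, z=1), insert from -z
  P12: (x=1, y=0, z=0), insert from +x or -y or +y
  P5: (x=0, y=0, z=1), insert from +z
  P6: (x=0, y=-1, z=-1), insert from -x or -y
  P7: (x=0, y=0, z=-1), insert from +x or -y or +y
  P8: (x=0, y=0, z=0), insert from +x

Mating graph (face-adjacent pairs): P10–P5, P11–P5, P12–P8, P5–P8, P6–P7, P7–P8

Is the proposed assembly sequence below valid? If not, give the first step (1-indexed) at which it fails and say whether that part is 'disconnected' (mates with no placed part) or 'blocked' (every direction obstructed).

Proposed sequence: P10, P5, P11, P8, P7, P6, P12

1. P10@(-1, 0, 1) [-z clear] — {P10}
2. P5@(0, 0, 1) [+z clear] — {P10, P5}
3. P11@(0, 1, 1) [-z clear] — {P10, P11, P5}
4. P8@(0, 0, 0) [+x clear] — {P10, P11, P5, P8}
5. P7@(0, 0, -1) [+x clear] — {P10, P11, P5, P7, P8}
6. P6@(0, -1, -1) [-x clear] — {P10, P11, P5, P6, P7, P8}
7. P12@(1, 0, 0) [+x clear] — {P10, P11, P12, P5, P6, P7, P8}

Valid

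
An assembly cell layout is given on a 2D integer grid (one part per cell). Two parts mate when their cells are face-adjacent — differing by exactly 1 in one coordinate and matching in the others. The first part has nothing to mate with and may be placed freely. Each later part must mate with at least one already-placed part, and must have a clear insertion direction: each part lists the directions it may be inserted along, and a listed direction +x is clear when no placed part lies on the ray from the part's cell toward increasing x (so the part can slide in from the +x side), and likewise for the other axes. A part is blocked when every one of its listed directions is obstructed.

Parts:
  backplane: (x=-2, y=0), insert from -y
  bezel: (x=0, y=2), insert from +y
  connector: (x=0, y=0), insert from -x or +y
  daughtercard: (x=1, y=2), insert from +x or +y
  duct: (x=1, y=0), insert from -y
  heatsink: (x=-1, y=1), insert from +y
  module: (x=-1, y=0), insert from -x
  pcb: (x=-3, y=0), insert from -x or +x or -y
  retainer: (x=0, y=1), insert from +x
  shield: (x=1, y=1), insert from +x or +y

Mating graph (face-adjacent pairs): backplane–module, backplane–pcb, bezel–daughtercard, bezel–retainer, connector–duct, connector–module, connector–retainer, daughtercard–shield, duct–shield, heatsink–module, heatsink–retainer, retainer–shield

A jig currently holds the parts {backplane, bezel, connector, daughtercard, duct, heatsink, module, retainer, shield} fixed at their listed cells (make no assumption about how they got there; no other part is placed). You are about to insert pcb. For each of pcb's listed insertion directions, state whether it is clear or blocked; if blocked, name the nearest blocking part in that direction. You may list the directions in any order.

+x: blocked by backplane; -x: clear; -y: clear

-x: ray from pcb(-3, 0) has no placed part ⇒ clear
+x: nearest on ray is backplane@(-2, 0) ⇒ blocked
-y: ray from pcb(-3, 0) has no placed part ⇒ clear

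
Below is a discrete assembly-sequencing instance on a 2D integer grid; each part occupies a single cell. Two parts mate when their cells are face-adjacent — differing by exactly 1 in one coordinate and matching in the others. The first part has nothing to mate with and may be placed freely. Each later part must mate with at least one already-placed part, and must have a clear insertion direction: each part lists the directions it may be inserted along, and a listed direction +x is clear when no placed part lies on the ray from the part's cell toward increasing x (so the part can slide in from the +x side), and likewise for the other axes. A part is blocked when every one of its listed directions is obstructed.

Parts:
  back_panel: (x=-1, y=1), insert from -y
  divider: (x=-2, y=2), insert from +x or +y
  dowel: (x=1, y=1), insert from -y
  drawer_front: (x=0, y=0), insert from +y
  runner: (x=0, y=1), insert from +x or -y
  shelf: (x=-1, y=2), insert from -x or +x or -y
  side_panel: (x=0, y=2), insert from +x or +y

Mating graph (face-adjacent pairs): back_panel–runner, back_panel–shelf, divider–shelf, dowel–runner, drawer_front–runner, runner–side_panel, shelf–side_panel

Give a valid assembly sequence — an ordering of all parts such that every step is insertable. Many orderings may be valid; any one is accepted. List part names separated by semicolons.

drawer_front; runner; side_panel; back_panel; dowel; shelf; divider

1. drawer_front@(0, 0) [+y clear] — {drawer_front}
2. runner@(0, 1) [+x clear] — {drawer_front, runner}
3. side_panel@(0, 2) [+x clear] — {drawer_front, runner, side_panel}
4. back_panel@(-1, 1) [-y clear] — {back_panel, drawer_front, runner, side_panel}
5. dowel@(1, 1) [-y clear] — {back_panel, dowel, drawer_front, runner, side_panel}
6. shelf@(-1, 2) [-x clear] — {back_panel, dowel, drawer_front, runner, shelf, side_panel}
7. divider@(-2, 2) [+y clear] — {back_panel, divider, dowel, drawer_front, runner, shelf, side_panel}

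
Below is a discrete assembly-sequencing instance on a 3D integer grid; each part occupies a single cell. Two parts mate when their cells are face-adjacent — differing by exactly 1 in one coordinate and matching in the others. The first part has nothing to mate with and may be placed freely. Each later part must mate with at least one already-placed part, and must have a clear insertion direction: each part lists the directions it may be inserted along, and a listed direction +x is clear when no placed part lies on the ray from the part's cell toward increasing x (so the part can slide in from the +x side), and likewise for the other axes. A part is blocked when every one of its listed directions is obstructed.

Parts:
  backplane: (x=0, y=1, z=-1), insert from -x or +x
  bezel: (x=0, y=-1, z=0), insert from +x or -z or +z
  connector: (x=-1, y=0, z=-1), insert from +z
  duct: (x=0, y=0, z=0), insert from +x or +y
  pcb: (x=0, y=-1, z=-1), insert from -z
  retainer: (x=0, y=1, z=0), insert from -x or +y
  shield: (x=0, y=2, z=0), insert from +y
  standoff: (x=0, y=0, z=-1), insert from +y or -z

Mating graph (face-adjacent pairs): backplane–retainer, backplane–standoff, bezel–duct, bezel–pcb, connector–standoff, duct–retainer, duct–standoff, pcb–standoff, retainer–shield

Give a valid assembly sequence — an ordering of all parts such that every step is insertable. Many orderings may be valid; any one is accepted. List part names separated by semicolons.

1. connector@(-1, 0, -1) [+z clear] — {connector}
2. standoff@(0, 0, -1) [+y clear] — {connector, standoff}
3. duct@(0, 0, 0) [+x clear] — {connector, duct, standoff}
4. backplane@(0, 1, -1) [-x clear] — {backplane, connector, duct, standoff}
5. retainer@(0, 1, 0) [-x clear] — {backplane, connector, duct, retainer, standoff}
6. shield@(0, 2, 0) [+y clear] — {backplane, connector, duct, retainer, shield, standoff}
7. pcb@(0, -1, -1) [-z clear] — {backplane, connector, duct, pcb, retainer, shield, standoff}
8. bezel@(0, -1, 0) [+x clear] — {backplane, bezel, connector, duct, pcb, retainer, shield, standoff}

connector; standoff; duct; backplane; retainer; shield; pcb; bezel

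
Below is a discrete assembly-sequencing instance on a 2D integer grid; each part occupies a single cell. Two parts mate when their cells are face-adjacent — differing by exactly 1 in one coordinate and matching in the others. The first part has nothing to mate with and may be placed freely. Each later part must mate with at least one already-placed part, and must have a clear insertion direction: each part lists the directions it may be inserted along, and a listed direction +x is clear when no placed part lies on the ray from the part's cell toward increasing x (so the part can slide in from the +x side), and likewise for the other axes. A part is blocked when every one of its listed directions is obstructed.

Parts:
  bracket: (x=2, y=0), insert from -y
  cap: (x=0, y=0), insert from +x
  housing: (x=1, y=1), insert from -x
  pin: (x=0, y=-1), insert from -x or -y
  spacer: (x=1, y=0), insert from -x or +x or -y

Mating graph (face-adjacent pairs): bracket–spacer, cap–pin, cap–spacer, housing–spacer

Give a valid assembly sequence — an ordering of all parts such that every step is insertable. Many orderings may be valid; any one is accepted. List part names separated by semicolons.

1. cap@(0, 0) [+x clear] — {cap}
2. pin@(0, -1) [-x clear] — {cap, pin}
3. spacer@(1, 0) [+x clear] — {cap, pin, spacer}
4. bracket@(2, 0) [-y clear] — {bracket, cap, pin, spacer}
5. housing@(1, 1) [-x clear] — {bracket, cap, housing, pin, spacer}

cap; pin; spacer; bracket; housing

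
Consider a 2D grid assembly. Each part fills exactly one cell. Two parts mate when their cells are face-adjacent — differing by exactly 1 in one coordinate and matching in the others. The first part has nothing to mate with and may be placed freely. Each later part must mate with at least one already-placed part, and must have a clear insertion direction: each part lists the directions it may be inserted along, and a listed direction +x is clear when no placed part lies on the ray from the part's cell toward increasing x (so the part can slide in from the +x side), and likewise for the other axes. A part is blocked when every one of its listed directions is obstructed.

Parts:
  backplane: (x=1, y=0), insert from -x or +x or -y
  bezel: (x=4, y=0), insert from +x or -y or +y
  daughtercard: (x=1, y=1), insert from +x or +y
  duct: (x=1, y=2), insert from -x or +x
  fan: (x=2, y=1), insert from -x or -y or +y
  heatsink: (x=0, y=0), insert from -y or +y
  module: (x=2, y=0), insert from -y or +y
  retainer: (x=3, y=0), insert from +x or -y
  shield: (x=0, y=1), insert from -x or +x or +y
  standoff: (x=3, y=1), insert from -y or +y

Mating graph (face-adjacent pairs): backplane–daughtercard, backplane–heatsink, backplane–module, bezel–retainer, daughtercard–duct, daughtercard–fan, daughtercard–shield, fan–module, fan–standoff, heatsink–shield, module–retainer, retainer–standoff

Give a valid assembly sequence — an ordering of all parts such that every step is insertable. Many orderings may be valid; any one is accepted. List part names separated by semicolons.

heatsink; backplane; daughtercard; duct; fan; standoff; retainer; bezel; shield; module

1. heatsink@(0, 0) [-y clear] — {heatsink}
2. backplane@(1, 0) [+x clear] — {backplane, heatsink}
3. daughtercard@(1, 1) [+x clear] — {backplane, daughtercard, heatsink}
4. duct@(1, 2) [-x clear] — {backplane, daughtercard, duct, heatsink}
5. fan@(2, 1) [-y clear] — {backplane, daughtercard, duct, fan, heatsink}
6. standoff@(3, 1) [-y clear] — {backplane, daughtercard, duct, fan, heatsink, standoff}
7. retainer@(3, 0) [+x clear] — {backplane, daughtercard, duct, fan, heatsink, retainer, standoff}
8. bezel@(4, 0) [+x clear] — {backplane, bezel, daughtercard, duct, fan, heatsink, retainer, standoff}
9. shield@(0, 1) [-x clear] — {backplane, bezel, daughtercard, duct, fan, heatsink, retainer, shield, standoff}
10. module@(2, 0) [-y clear] — {backplane, bezel, daughtercard, duct, fan, heatsink, module, retainer, shield, standoff}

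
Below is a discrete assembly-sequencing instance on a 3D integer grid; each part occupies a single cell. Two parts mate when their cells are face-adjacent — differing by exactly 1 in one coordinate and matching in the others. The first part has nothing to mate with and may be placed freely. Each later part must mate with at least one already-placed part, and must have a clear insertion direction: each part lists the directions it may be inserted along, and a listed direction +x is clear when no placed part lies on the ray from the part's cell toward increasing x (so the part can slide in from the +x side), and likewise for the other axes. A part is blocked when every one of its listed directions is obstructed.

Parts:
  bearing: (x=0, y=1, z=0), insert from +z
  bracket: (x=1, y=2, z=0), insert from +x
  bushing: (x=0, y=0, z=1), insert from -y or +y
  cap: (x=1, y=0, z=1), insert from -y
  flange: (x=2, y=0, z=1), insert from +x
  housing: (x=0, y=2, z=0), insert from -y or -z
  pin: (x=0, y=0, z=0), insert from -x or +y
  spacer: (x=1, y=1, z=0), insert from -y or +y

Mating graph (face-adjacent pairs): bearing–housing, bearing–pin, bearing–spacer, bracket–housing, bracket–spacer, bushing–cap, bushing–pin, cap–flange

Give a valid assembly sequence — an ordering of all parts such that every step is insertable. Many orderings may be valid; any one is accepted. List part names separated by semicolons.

flange; cap; bushing; pin; bearing; spacer; bracket; housing

1. flange@(2, 0, 1) [+x clear] — {flange}
2. cap@(1, 0, 1) [-y clear] — {cap, flange}
3. bushing@(0, 0, 1) [-y clear] — {bushing, cap, flange}
4. pin@(0, 0, 0) [-x clear] — {bushing, cap, flange, pin}
5. bearing@(0, 1, 0) [+z clear] — {bearing, bushing, cap, flange, pin}
6. spacer@(1, 1, 0) [-y clear] — {bearing, bushing, cap, flange, pin, spacer}
7. bracket@(1, 2, 0) [+x clear] — {bearing, bracket, bushing, cap, flange, pin, spacer}
8. housing@(0, 2, 0) [-z clear] — {bearing, bracket, bushing, cap, flange, housing, pin, spacer}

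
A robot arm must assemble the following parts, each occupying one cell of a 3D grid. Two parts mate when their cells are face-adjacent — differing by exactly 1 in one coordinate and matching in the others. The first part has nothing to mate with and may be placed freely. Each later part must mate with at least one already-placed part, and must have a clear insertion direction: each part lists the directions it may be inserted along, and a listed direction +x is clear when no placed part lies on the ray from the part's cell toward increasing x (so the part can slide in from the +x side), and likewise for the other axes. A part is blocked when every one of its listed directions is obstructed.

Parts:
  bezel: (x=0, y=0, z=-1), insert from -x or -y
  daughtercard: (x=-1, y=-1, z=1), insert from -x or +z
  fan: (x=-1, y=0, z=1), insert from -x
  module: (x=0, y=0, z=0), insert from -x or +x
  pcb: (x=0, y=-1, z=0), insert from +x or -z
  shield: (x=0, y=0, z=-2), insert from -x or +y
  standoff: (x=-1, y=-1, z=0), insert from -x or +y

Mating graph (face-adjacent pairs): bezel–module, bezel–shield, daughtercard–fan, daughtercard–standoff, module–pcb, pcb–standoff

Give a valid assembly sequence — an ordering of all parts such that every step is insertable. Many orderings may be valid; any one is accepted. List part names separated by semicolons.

fan; daughtercard; standoff; pcb; module; bezel; shield

1. fan@(-1, 0, 1) [-x clear] — {fan}
2. daughtercard@(-1, -1, 1) [-x clear] — {daughtercard, fan}
3. standoff@(-1, -1, 0) [-x clear] — {daughtercard, fan, standoff}
4. pcb@(0, -1, 0) [+x clear] — {daughtercard, fan, pcb, standoff}
5. module@(0, 0, 0) [-x clear] — {daughtercard, fan, module, pcb, standoff}
6. bezel@(0, 0, -1) [-x clear] — {bezel, daughtercard, fan, module, pcb, standoff}
7. shield@(0, 0, -2) [-x clear] — {bezel, daughtercard, fan, module, pcb, shield, standoff}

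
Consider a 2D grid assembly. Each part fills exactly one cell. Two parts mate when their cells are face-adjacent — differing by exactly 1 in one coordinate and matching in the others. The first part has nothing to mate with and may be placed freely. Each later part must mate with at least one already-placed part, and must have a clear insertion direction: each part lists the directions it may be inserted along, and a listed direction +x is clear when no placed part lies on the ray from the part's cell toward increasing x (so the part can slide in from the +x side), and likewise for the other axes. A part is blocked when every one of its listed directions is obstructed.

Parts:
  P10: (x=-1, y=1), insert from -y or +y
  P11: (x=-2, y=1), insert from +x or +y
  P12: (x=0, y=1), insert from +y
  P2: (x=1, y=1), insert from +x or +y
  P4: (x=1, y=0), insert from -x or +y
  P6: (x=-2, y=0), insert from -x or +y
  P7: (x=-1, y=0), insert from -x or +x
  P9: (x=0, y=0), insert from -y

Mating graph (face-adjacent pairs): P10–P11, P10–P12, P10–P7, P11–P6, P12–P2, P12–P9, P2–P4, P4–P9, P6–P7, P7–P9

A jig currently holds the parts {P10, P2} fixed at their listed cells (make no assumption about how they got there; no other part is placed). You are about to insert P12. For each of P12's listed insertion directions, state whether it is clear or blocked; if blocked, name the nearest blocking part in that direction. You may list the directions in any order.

+y: clear

+y: ray from P12(0, 1) has no placed part ⇒ clear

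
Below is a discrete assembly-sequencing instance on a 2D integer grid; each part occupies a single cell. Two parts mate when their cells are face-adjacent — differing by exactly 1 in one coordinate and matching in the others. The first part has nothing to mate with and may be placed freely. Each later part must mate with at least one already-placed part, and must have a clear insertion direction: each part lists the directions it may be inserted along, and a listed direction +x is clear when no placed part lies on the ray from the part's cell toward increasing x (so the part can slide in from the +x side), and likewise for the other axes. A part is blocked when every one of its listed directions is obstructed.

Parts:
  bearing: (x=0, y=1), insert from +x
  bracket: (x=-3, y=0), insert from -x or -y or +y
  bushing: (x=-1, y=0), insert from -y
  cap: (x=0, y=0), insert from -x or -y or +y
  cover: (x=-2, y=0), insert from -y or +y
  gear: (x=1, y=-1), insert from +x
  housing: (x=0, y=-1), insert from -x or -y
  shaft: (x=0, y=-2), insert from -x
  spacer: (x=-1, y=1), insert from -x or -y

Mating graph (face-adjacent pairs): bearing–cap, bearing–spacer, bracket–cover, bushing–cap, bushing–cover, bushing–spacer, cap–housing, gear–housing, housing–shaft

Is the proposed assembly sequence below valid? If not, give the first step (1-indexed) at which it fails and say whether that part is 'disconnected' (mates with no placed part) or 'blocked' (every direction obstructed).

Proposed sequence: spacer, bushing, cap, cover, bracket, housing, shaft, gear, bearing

1. spacer@(-1, 1) [-x clear] — {spacer}
2. bushing@(-1, 0) [-y clear] — {bushing, spacer}
3. cap@(0, 0) [-y clear] — {bushing, cap, spacer}
4. cover@(-2, 0) [-y clear] — {bushing, cap, cover, spacer}
5. bracket@(-3, 0) [-x clear] — {bracket, bushing, cap, cover, spacer}
6. housing@(0, -1) [-x clear] — {bracket, bushing, cap, cover, housing, spacer}
7. shaft@(0, -2) [-x clear] — {bracket, bushing, cap, cover, housing, shaft, spacer}
8. gear@(1, -1) [+x clear] — {bracket, bushing, cap, cover, gear, housing, shaft, spacer}
9. bearing@(0, 1) [+x clear] — {bearing, bracket, bushing, cap, cover, gear, housing, shaft, spacer}

Valid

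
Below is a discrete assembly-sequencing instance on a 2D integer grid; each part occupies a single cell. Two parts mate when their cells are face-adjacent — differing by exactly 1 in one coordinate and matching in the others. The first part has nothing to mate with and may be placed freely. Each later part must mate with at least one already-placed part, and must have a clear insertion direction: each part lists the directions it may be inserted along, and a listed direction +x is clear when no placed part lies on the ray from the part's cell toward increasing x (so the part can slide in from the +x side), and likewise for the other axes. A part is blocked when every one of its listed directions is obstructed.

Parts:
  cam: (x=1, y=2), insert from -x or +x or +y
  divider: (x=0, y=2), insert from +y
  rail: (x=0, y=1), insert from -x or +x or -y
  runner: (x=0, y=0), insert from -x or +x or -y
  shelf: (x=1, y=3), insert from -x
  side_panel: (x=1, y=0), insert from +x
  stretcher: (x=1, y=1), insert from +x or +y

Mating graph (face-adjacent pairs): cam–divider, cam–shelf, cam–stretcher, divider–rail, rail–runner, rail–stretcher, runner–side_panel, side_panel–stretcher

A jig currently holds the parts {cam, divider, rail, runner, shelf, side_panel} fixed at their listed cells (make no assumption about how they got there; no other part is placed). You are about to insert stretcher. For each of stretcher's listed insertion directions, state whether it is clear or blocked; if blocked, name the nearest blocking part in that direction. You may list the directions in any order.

+x: clear; +y: blocked by cam

+x: ray from stretcher(1, 1) has no placed part ⇒ clear
+y: nearest on ray is cam@(1, 2) ⇒ blocked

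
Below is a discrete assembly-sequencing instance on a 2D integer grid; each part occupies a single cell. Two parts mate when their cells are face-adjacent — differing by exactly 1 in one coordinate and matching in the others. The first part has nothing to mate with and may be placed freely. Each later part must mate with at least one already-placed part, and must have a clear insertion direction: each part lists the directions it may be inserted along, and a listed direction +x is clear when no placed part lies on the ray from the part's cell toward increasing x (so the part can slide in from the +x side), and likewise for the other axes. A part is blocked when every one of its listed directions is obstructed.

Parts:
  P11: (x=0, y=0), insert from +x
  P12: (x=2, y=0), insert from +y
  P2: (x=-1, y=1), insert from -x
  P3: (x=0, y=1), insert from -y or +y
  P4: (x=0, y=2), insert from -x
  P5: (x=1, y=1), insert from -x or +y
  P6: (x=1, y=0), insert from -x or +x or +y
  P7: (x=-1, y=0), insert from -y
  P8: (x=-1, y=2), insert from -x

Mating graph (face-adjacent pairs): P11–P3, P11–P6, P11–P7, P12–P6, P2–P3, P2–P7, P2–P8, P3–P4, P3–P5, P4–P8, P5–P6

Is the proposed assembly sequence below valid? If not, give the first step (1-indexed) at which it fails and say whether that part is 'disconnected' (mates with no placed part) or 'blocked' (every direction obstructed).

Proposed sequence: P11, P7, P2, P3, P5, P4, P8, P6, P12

1. P11@(0, 0) [+x clear] — {P11}
2. P7@(-1, 0) [-y clear] — {P11, P7}
3. P2@(-1, 1) [-x clear] — {P11, P2, P7}
4. P3@(0, 1) [+y clear] — {P11, P2, P3, P7}
5. P5@(1, 1) [+y clear] — {P11, P2, P3, P5, P7}
6. P4@(0, 2) [-x clear] — {P11, P2, P3, P4, P5, P7}
7. P8@(-1, 2) [-x clear] — {P11, P2, P3, P4, P5, P7, P8}
8. P6@(1, 0) [+x clear] — {P11, P2, P3, P4, P5, P6, P7, P8}
9. P12@(2, 0) [+y clear] — {P11, P12, P2, P3, P4, P5, P6, P7, P8}

Valid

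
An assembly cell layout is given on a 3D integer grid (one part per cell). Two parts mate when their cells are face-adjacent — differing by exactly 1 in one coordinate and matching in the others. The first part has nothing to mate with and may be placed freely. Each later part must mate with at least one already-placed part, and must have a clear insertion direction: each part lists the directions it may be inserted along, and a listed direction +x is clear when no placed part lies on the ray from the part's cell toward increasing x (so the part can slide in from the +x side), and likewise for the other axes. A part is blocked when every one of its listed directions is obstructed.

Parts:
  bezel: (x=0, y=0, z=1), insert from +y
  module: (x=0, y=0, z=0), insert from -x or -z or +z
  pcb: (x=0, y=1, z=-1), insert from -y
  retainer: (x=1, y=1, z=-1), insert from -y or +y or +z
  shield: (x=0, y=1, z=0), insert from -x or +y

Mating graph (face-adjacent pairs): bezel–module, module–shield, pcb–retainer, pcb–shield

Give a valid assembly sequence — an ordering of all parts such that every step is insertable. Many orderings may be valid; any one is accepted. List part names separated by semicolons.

module; shield; bezel; pcb; retainer

1. module@(0, 0, 0) [-x clear] — {module}
2. shield@(0, 1, 0) [-x clear] — {module, shield}
3. bezel@(0, 0, 1) [+y clear] — {bezel, module, shield}
4. pcb@(0, 1, -1) [-y clear] — {bezel, module, pcb, shield}
5. retainer@(1, 1, -1) [-y clear] — {bezel, module, pcb, retainer, shield}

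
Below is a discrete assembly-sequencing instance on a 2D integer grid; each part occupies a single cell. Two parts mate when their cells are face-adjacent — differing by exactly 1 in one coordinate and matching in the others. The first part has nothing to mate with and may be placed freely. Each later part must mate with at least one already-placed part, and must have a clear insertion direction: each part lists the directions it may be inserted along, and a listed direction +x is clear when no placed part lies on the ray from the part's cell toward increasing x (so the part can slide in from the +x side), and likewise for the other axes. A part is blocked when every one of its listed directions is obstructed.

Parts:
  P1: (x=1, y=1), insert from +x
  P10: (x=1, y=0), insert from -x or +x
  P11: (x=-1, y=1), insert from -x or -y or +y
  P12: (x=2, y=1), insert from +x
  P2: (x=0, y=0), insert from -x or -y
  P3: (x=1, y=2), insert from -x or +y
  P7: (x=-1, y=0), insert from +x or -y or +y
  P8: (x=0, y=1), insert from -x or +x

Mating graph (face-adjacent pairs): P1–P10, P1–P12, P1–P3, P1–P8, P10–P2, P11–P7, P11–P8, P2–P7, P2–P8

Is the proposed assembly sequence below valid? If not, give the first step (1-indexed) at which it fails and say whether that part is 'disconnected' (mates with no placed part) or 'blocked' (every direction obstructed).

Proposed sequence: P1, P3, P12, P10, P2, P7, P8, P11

Valid

1. P1@(1, 1) [+x clear] — {P1}
2. P3@(1, 2) [-x clear] — {P1, P3}
3. P12@(2, 1) [+x clear] — {P1, P12, P3}
4. P10@(1, 0) [-x clear] — {P1, P10, P12, P3}
5. P2@(0, 0) [-x clear] — {P1, P10, P12, P2, P3}
6. P7@(-1, 0) [-y clear] — {P1, P10, P12, P2, P3, P7}
7. P8@(0, 1) [-x clear] — {P1, P10, P12, P2, P3, P7, P8}
8. P11@(-1, 1) [-x clear] — {P1, P10, P11, P12, P2, P3, P7, P8}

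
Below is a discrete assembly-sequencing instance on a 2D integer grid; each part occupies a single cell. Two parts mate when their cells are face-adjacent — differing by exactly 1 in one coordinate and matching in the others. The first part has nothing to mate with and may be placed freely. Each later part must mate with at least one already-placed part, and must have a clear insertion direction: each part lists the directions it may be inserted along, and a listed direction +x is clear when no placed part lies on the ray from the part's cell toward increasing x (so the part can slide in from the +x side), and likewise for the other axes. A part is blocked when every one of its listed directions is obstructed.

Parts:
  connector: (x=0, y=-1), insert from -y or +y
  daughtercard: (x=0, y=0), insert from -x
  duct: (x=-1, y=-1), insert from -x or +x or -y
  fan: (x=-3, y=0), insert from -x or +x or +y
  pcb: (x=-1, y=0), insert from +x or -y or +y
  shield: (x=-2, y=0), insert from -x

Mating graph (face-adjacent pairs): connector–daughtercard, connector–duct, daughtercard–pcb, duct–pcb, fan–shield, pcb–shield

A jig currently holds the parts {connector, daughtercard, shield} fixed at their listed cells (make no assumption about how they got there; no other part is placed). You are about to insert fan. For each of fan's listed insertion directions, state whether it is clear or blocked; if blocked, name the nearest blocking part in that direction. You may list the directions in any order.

-x: ray from fan(-3, 0) has no placed part ⇒ clear
+x: nearest on ray is shield@(-2, 0) ⇒ blocked
+y: ray from fan(-3, 0) has no placed part ⇒ clear

+x: blocked by shield; +y: clear; -x: clear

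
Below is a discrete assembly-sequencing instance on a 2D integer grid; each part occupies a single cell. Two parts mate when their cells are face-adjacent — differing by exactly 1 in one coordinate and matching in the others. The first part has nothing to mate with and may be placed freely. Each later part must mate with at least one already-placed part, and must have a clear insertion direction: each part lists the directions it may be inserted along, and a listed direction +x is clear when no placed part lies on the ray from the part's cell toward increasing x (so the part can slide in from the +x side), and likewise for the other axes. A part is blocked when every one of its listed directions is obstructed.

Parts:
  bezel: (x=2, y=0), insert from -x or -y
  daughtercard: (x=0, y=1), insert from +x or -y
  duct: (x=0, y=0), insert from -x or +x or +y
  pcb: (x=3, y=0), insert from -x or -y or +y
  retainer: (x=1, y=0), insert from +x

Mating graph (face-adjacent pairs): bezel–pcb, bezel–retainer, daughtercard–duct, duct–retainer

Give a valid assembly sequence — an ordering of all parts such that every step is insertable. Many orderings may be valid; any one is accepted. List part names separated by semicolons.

duct; daughtercard; retainer; bezel; pcb

1. duct@(0, 0) [-x clear] — {duct}
2. daughtercard@(0, 1) [+x clear] — {daughtercard, duct}
3. retainer@(1, 0) [+x clear] — {daughtercard, duct, retainer}
4. bezel@(2, 0) [-y clear] — {bezel, daughtercard, duct, retainer}
5. pcb@(3, 0) [-y clear] — {bezel, daughtercard, duct, pcb, retainer}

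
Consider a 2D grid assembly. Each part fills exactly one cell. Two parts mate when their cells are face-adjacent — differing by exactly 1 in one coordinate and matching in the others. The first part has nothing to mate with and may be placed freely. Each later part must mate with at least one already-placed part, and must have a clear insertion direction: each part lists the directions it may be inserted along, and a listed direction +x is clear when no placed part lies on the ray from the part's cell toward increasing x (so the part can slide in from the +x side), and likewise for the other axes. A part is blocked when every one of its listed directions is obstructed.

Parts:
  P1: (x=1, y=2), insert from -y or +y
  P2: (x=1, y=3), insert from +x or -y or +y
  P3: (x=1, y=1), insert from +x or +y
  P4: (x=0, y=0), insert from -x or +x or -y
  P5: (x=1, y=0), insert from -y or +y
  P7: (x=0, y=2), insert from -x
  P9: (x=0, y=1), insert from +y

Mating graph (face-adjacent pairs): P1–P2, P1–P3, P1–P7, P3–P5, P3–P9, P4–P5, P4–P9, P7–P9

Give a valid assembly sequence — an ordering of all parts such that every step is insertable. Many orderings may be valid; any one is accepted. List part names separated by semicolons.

1. P4@(0, 0) [-x clear] — {P4}
2. P5@(1, 0) [-y clear] — {P4, P5}
3. P9@(0, 1) [+y clear] — {P4, P5, P9}
4. P7@(0, 2) [-x clear] — {P4, P5, P7, P9}
5. P1@(1, 2) [+y clear] — {P1, P4, P5, P7, P9}
6. P3@(1, 1) [+x clear] — {P1, P3, P4, P5, P7, P9}
7. P2@(1, 3) [+x clear] — {P1, P2, P3, P4, P5, P7, P9}

P4; P5; P9; P7; P1; P3; P2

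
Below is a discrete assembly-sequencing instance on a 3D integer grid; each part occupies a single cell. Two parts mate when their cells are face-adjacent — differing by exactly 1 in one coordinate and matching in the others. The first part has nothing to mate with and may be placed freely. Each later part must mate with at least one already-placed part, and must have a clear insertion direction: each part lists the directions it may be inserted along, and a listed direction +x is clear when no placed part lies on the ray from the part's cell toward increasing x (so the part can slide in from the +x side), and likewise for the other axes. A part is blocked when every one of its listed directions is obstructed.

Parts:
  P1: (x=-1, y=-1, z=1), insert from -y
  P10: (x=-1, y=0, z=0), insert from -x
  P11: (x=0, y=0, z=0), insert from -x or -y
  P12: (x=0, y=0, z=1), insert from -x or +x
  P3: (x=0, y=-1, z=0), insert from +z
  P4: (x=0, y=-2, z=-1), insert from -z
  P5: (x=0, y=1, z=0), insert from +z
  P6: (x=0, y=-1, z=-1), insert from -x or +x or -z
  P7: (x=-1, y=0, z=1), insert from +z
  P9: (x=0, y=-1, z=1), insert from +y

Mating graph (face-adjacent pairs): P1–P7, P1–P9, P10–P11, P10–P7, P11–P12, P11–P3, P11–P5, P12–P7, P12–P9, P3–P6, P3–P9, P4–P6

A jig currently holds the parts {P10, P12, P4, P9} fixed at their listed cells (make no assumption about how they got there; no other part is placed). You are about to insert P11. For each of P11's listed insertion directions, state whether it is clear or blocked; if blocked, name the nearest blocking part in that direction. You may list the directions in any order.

-x: blocked by P10; -y: clear

-x: nearest on ray is P10@(-1, 0, 0) ⇒ blocked
-y: ray from P11(0, 0, 0) has no placed part ⇒ clear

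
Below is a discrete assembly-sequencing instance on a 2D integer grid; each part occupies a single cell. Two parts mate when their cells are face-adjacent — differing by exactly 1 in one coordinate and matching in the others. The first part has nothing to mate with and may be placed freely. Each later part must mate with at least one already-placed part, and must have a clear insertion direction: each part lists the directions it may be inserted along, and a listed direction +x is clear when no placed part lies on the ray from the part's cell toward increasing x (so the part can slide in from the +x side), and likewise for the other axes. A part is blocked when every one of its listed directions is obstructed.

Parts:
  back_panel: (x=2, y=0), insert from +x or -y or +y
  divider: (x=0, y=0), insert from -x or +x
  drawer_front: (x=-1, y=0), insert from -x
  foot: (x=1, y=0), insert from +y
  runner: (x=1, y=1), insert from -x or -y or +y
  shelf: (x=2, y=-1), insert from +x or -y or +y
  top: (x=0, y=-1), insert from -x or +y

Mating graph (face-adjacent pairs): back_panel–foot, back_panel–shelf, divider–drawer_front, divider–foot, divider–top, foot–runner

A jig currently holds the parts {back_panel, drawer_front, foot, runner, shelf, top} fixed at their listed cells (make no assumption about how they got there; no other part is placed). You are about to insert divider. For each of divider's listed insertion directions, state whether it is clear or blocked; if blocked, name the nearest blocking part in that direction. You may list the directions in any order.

+x: blocked by foot; -x: blocked by drawer_front

-x: nearest on ray is drawer_front@(-1, 0) ⇒ blocked
+x: nearest on ray is foot@(1, 0) ⇒ blocked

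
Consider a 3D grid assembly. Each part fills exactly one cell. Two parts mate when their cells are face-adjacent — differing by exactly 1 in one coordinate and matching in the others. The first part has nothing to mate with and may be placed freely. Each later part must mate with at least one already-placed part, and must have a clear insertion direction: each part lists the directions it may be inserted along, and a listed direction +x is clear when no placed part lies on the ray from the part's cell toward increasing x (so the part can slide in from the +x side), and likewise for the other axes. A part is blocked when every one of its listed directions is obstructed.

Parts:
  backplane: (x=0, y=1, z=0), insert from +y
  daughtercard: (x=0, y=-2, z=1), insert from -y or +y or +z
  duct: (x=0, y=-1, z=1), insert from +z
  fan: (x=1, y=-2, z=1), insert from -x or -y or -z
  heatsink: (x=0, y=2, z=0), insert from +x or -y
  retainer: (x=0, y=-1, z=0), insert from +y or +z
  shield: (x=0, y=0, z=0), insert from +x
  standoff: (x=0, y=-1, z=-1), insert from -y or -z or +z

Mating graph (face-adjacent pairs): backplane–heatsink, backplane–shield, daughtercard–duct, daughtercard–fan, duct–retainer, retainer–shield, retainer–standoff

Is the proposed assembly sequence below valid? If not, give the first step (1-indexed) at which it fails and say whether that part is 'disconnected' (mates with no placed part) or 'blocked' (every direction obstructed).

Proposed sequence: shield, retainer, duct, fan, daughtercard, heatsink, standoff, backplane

Invalid at step 4 (disconnected)

1. shield@(0, 0, 0) [+x clear] — {shield}
2. retainer@(0, -1, 0) [+z clear] — {retainer, shield}
3. duct@(0, -1, 1) [+z clear] — {duct, retainer, shield}
4. fan@(1, -2, 1) — no placed neighbour ⇒ disconnected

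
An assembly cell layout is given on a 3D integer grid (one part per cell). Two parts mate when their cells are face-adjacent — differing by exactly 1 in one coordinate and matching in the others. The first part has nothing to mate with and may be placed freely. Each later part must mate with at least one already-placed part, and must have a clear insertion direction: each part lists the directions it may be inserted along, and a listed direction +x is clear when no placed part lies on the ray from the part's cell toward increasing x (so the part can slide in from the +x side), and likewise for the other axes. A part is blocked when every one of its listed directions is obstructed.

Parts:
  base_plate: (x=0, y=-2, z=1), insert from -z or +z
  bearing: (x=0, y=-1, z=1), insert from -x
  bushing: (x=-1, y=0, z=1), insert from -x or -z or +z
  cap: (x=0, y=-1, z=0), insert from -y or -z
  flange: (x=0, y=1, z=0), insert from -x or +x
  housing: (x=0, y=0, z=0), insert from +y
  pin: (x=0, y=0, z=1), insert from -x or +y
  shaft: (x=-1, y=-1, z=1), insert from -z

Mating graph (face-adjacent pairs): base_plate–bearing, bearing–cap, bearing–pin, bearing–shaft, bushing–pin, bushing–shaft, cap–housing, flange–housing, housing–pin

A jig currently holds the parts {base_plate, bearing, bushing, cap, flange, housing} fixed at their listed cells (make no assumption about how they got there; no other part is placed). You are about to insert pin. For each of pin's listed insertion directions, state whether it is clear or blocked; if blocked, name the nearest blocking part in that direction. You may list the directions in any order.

-x: nearest on ray is bushing@(-1, 0, 1) ⇒ blocked
+y: ray from pin(0, 0, 1) has no placed part ⇒ clear

+y: clear; -x: blocked by bushing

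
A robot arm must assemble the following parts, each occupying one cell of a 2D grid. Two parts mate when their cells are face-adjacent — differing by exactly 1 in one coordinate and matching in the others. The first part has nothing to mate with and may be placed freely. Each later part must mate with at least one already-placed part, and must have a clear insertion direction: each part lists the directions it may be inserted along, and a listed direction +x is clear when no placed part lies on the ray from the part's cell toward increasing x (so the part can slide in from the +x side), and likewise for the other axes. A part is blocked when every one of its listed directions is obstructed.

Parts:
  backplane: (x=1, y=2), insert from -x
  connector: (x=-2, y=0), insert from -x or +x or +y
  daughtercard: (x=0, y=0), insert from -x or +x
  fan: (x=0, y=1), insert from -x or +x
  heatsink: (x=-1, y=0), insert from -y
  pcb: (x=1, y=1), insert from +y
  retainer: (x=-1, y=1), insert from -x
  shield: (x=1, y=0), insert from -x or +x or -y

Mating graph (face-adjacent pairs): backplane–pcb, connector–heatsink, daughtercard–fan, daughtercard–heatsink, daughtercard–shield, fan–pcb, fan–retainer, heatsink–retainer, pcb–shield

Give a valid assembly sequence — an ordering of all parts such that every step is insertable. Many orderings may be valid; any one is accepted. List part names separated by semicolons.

1. retainer@(-1, 1) [-x clear] — {retainer}
2. heatsink@(-1, 0) [-y clear] — {heatsink, retainer}
3. daughtercard@(0, 0) [+x clear] — {daughtercard, heatsink, retainer}
4. shield@(1, 0) [+x clear] — {daughtercard, heatsink, retainer, shield}
5. connector@(-2, 0) [-x clear] — {connector, daughtercard, heatsink, retainer, shield}
6. fan@(0, 1) [+x clear] — {connector, daughtercard, fan, heatsink, retainer, shield}
7. pcb@(1, 1) [+y clear] — {connector, daughtercard, fan, heatsink, pcb, retainer, shield}
8. backplane@(1, 2) [-x clear] — {backplane, connector, daughtercard, fan, heatsink, pcb, retainer, shield}

retainer; heatsink; daughtercard; shield; connector; fan; pcb; backplane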